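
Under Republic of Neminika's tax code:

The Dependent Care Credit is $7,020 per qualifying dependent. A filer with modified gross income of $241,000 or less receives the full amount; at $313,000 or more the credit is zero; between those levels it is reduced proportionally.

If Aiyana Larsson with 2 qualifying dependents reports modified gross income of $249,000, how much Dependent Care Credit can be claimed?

$12,480

Dependent Care Credit: base = 2 × $7,020 = $14,040. $249,000 is $8,000 into a $72,000 phase-out range, leaving 64,000/72,000 of the credit: $14,040 × 64,000/72,000 = $12,480.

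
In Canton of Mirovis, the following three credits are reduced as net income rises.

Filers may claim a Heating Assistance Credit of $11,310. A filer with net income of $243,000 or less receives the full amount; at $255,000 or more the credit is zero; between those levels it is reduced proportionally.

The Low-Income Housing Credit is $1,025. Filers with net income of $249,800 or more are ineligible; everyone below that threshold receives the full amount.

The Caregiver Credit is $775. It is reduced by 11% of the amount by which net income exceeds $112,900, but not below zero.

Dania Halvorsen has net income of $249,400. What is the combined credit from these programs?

$6,303

Heating Assistance Credit: $249,400 is $6,400 into a $12,000 phase-out range, leaving 5,600/12,000 of the credit: $11,310 × 5,600/12,000 = $5,278.
Low-Income Housing Credit: $249,400 is below the $249,800 cutoff, so the full $1,025 applies.
Caregiver Credit: 11% of the $136,500 excess over $112,900 is $15,015 ≥ base, so the credit is $0.
Total: $5,278 + $1,025 + $0 = $6,303.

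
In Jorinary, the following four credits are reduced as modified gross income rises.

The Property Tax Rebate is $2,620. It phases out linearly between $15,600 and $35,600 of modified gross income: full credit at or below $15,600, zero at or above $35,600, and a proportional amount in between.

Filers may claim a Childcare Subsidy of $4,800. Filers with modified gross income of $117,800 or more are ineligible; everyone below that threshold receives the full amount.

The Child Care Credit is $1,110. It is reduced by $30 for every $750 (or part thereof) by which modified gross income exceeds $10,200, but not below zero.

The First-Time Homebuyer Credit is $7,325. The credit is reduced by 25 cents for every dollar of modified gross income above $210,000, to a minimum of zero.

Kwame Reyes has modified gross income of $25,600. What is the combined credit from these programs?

$13,915

Property Tax Rebate: $25,600 is $10,000 into a $20,000 phase-out range, leaving 10,000/20,000 of the credit: $2,620 × 10,000/20,000 = $1,310.
Childcare Subsidy: $25,600 is below the $117,800 cutoff, so the full $4,800 applies.
Child Care Credit: income exceeds $10,200 by $15,400, which is 21 full-or-partial $750 increments; reduction = 21 × $30 = $630, leaving $480.
First-Time Homebuyer Credit: $25,600 is at or below the $210,000 threshold, so the full $7,325 applies.
Total: $1,310 + $4,800 + $480 + $7,325 = $13,915.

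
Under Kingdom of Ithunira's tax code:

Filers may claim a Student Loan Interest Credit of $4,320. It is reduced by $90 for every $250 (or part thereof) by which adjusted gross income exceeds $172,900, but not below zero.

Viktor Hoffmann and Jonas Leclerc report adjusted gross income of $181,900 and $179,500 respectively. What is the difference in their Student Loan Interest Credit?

Viktor ($181,900): Student Loan Interest Credit: income exceeds $172,900 by $9,000, which is 36 full-or-partial $250 increments; reduction = 36 × $90 = $3,240, leaving $1,080.
Jonas ($179,500): Student Loan Interest Credit: income exceeds $172,900 by $6,600, which is 27 full-or-partial $250 increments; reduction = 27 × $90 = $2,430, leaving $1,890.
Difference: |$1,080 − $1,890| = $810.

$810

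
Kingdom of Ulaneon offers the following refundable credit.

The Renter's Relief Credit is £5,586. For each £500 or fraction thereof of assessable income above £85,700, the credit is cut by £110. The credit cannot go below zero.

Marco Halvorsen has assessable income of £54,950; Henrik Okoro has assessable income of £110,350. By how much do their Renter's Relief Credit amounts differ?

Marco (£54,950): Renter's Relief Credit: £54,950 is at or below the £85,700 threshold, so the full £5,586 applies.
Henrik (£110,350): Renter's Relief Credit: income exceeds £85,700 by £24,650, which is 50 full-or-partial £500 increments; reduction = 50 × £110 = £5,500, leaving £86.
Difference: |£5,586 − £86| = £5,500.

£5,500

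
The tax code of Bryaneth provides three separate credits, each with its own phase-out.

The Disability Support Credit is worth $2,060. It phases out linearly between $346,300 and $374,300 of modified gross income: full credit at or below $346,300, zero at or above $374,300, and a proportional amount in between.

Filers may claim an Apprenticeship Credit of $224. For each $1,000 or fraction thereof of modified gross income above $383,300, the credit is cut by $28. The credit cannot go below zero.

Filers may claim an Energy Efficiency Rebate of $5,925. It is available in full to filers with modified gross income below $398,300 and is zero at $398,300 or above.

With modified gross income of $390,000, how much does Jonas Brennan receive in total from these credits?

$5,953

Disability Support Credit: $390,000 is at or above $374,300, so the credit is $0.
Apprenticeship Credit: income exceeds $383,300 by $6,700, which is 7 full-or-partial $1,000 increments; reduction = 7 × $28 = $196, leaving $28.
Energy Efficiency Rebate: $390,000 is below the $398,300 cutoff, so the full $5,925 applies.
Total: $0 + $28 + $5,925 = $5,953.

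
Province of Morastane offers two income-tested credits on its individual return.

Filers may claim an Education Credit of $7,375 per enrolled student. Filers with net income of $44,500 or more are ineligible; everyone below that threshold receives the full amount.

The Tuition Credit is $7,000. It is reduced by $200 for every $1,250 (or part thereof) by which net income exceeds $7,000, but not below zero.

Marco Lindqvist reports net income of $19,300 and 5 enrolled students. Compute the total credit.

Education Credit: base = 5 × $7,375 = $36,875. $19,300 is below the $44,500 cutoff, so the full $36,875 applies.
Tuition Credit: income exceeds $7,000 by $12,300, which is 10 full-or-partial $1,250 increments; reduction = 10 × $200 = $2,000, leaving $5,000.
Total: $36,875 + $5,000 = $41,875.

$41,875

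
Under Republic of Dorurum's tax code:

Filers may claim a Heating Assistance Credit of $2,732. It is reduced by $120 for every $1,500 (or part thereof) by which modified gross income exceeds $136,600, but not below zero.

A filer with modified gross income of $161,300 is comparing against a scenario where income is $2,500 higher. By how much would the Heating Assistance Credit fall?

At $161,300 — income exceeds $136,600 by $24,700, which is 17 full-or-partial $1,500 increments; reduction = 17 × $120 = $2,040, leaving $692.
At $163,800 — income exceeds $136,600 by $27,200, which is 19 full-or-partial $1,500 increments; reduction = 19 × $120 = $2,280, leaving $452.
Lost: $692 − $452 = $240.

$240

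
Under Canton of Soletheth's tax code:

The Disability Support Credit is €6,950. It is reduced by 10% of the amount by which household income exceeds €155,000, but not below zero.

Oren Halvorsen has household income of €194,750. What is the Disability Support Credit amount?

Disability Support Credit: 10% of the €39,750 excess over €155,000 is €3,975; credit = €6,950 − €3,975 = €2,975.

€2,975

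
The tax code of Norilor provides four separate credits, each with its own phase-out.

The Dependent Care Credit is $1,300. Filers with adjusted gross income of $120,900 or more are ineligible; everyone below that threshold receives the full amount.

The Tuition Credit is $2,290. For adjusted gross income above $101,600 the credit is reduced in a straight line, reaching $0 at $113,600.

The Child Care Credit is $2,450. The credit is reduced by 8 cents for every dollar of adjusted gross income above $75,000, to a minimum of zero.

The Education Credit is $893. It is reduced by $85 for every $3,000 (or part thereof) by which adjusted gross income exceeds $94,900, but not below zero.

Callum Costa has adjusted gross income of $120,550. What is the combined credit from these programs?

Dependent Care Credit: $120,550 is below the $120,900 cutoff, so the full $1,300 applies.
Tuition Credit: $120,550 is at or above $113,600, so the credit is $0.
Child Care Credit: 8% of the $45,550 excess over $75,000 is $3,644 ≥ base, so the credit is $0.
Education Credit: income exceeds $94,900 by $25,650, which is 9 full-or-partial $3,000 increments; reduction = 9 × $85 = $765, leaving $128.
Total: $1,300 + $0 + $0 + $128 = $1,428.

$1,428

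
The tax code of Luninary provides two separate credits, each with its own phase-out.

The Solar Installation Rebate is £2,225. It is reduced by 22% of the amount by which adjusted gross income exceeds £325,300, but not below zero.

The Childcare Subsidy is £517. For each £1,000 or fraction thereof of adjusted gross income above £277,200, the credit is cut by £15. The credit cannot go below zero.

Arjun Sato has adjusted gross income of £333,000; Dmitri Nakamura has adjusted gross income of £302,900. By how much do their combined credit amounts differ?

£1,821

Arjun (£333,000): Solar Installation Rebate: 22% of the £7,700 excess over £325,300 is £1,694; credit = £2,225 − £1,694 = £531. Childcare Subsidy: income exceeds £277,200 by £55,800 → 56 increments × £15 = £840 ≥ base, so the credit is £0. total £531 + £0 = £531
Dmitri (£302,900): Solar Installation Rebate: £302,900 is at or below the £325,300 threshold, so the full £2,225 applies. Childcare Subsidy: income exceeds £277,200 by £25,700, which is 26 full-or-partial £1,000 increments; reduction = 26 × £15 = £390, leaving £127. total £2,225 + £127 = £2,352
Difference: |£531 − £2,352| = £1,821.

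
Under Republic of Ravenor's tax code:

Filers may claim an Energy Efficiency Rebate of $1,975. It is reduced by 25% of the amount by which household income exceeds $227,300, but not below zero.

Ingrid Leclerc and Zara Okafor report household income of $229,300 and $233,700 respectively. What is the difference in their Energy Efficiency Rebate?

Ingrid ($229,300): Energy Efficiency Rebate: 25% of the $2,000 excess over $227,300 is $500; credit = $1,975 − $500 = $1,475.
Zara ($233,700): Energy Efficiency Rebate: 25% of the $6,400 excess over $227,300 is $1,600; credit = $1,975 − $1,600 = $375.
Difference: |$1,475 − $375| = $1,100.

$1,100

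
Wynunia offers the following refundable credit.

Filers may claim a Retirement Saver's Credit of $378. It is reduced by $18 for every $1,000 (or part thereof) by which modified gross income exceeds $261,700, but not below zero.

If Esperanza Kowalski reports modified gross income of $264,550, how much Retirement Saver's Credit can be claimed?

Retirement Saver's Credit: income exceeds $261,700 by $2,850, which is 3 full-or-partial $1,000 increments; reduction = 3 × $18 = $54, leaving $324.

$324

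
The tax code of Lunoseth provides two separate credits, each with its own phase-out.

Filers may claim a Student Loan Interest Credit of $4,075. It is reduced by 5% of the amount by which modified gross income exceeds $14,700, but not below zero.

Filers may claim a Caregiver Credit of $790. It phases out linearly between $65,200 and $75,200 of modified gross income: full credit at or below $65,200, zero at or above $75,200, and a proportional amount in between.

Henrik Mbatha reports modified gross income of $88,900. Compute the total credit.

Student Loan Interest Credit: 5% of the $74,200 excess over $14,700 is $3,710; credit = $4,075 − $3,710 = $365.
Caregiver Credit: $88,900 is at or above $75,200, so the credit is $0.
Total: $365 + $0 = $365.

$365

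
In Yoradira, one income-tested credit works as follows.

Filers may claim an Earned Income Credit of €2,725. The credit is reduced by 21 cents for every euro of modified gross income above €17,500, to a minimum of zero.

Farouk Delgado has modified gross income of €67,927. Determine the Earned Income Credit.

Earned Income Credit: 21% of the €50,427 excess over €17,500 is €10,589.67 ≥ base, so the credit is €0.

€0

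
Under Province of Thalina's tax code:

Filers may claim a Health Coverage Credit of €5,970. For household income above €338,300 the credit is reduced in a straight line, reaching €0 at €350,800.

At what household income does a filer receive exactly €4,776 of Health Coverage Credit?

€4,776 is 4,776/5,970 of the full €5,970, so 1,194/5,970 of the €12,500 range has been used: income = €338,300 + €12,500 × 1,194/5,970 = €340,800.

€340,800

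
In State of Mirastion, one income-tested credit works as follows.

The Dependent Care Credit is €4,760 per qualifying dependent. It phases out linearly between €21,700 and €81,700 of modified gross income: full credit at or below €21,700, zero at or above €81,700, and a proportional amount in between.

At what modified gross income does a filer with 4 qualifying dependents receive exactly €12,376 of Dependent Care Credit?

Full credit = 4 × €4,760 = €19,040.
€12,376 is 12,376/19,040 of the full €19,040, so 6,664/19,040 of the €60,000 range has been used: income = €21,700 + €60,000 × 6,664/19,040 = €42,700.

€42,700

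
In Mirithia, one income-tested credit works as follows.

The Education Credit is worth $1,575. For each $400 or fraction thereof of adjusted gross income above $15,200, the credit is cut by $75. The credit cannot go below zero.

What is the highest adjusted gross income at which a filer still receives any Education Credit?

After 20 increments the reduction is 20 × $75 = $1,500, leaving $75; one more increment wipes it out. Increment 20 ends at excess 20 × $400 = $8,000, so the highest qualifying income is $15,200 + $8,000 = $23,200.

$23,200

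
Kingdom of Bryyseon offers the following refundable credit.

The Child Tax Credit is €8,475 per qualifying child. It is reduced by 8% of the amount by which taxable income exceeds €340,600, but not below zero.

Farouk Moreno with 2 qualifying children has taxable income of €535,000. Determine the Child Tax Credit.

€1,398

Child Tax Credit: base = 2 × €8,475 = €16,950. 8% of the €194,400 excess over €340,600 is €15,552; credit = €16,950 − €15,552 = €1,398.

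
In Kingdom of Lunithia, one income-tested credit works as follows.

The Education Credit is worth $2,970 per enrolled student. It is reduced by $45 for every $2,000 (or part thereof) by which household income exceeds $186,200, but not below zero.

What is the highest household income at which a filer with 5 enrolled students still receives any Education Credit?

Full credit = 5 × $2,970 = $14,850.
After 329 increments the reduction is 329 × $45 = $14,805, leaving $45; one more increment wipes it out. Increment 329 ends at excess 329 × $2,000 = $658,000, so the highest qualifying income is $186,200 + $658,000 = $844,200.

$844,200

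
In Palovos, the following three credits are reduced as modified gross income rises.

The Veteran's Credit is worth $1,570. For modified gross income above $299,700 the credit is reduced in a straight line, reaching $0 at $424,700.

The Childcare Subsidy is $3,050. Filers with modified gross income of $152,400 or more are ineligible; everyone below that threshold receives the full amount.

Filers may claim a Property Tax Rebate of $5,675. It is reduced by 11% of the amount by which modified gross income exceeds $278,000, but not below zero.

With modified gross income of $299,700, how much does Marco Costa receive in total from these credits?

Veteran's Credit: $299,700 is at or below the $299,700 threshold, so the full $1,570 applies.
Childcare Subsidy: $299,700 meets or exceeds the $152,400 cutoff, so the credit is $0.
Property Tax Rebate: 11% of the $21,700 excess over $278,000 is $2,387; credit = $5,675 − $2,387 = $3,288.
Total: $1,570 + $0 + $3,288 = $4,858.

$4,858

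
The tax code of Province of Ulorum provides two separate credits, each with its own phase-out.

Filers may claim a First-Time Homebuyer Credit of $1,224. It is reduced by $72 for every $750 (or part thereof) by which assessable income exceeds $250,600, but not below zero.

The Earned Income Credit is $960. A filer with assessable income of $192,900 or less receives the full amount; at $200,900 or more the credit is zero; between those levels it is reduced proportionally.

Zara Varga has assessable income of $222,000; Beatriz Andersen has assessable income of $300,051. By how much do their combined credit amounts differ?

$1,224

Zara ($222,000): First-Time Homebuyer Credit: $222,000 is at or below the $250,600 threshold, so the full $1,224 applies. Earned Income Credit: $222,000 is at or above $200,900, so the credit is $0. total $1,224 + $0 = $1,224
Beatriz ($300,051): First-Time Homebuyer Credit: income exceeds $250,600 by $49,451 → 66 increments × $72 = $4,752 ≥ base, so the credit is $0. Earned Income Credit: $300,051 is at or above $200,900, so the credit is $0. total $0 + $0 = $0
Difference: |$1,224 − $0| = $1,224.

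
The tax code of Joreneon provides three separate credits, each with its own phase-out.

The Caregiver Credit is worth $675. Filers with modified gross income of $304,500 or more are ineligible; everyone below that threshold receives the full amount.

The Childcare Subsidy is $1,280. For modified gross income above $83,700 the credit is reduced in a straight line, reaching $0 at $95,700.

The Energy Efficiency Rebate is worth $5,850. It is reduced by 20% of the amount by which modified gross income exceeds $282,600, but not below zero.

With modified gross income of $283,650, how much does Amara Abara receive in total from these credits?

$6,315

Caregiver Credit: $283,650 is below the $304,500 cutoff, so the full $675 applies.
Childcare Subsidy: $283,650 is at or above $95,700, so the credit is $0.
Energy Efficiency Rebate: 20% of the $1,050 excess over $282,600 is $210; credit = $5,850 − $210 = $5,640.
Total: $675 + $0 + $5,640 = $6,315.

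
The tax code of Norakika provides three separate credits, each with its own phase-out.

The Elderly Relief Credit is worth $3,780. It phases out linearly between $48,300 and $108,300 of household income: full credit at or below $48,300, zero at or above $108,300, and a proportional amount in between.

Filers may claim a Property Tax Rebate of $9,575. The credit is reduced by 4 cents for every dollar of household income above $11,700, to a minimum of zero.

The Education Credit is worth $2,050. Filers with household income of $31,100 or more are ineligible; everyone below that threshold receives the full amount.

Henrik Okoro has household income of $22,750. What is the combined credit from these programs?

$14,963

Elderly Relief Credit: $22,750 is at or below the $48,300 threshold, so the full $3,780 applies.
Property Tax Rebate: 4% of the $11,050 excess over $11,700 is $442; credit = $9,575 − $442 = $9,133.
Education Credit: $22,750 is below the $31,100 cutoff, so the full $2,050 applies.
Total: $3,780 + $9,133 + $2,050 = $14,963.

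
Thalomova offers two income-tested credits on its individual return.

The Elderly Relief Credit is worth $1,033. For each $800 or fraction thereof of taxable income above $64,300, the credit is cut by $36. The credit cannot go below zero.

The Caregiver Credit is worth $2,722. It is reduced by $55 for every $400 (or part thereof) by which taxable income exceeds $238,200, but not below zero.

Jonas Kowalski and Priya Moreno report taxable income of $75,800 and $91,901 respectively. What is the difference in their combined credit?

$493

Jonas ($75,800): Elderly Relief Credit: income exceeds $64,300 by $11,500, which is 15 full-or-partial $800 increments; reduction = 15 × $36 = $540, leaving $493. Caregiver Credit: $75,800 is at or below the $238,200 threshold, so the full $2,722 applies. total $493 + $2,722 = $3,215
Priya ($91,901): Elderly Relief Credit: income exceeds $64,300 by $27,601 → 35 increments × $36 = $1,260 ≥ base, so the credit is $0. Caregiver Credit: $91,901 is at or below the $238,200 threshold, so the full $2,722 applies. total $0 + $2,722 = $2,722
Difference: |$3,215 − $2,722| = $493.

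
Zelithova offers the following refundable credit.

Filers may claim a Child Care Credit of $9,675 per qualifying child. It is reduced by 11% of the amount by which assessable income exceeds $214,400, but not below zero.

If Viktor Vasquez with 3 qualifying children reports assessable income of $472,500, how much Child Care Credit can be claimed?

$634

Child Care Credit: base = 3 × $9,675 = $29,025. 11% of the $258,100 excess over $214,400 is $28,391; credit = $29,025 − $28,391 = $634.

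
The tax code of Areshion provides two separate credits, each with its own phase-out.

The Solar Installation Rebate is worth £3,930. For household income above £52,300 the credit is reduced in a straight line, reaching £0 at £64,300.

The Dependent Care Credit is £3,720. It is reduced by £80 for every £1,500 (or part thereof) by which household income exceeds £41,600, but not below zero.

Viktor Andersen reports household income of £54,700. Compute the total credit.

Solar Installation Rebate: £54,700 is £2,400 into a £12,000 phase-out range, leaving 9,600/12,000 of the credit: £3,930 × 9,600/12,000 = £3,144.
Dependent Care Credit: income exceeds £41,600 by £13,100, which is 9 full-or-partial £1,500 increments; reduction = 9 × £80 = £720, leaving £3,000.
Total: £3,144 + £3,000 = £6,144.

£6,144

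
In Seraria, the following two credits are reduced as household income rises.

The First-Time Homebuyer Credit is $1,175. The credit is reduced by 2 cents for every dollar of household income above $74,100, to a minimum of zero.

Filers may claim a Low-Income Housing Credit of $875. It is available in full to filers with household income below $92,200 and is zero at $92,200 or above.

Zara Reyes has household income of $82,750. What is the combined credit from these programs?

First-Time Homebuyer Credit: 2% of the $8,650 excess over $74,100 is $173; credit = $1,175 − $173 = $1,002.
Low-Income Housing Credit: $82,750 is below the $92,200 cutoff, so the full $875 applies.
Total: $1,002 + $875 = $1,877.

$1,877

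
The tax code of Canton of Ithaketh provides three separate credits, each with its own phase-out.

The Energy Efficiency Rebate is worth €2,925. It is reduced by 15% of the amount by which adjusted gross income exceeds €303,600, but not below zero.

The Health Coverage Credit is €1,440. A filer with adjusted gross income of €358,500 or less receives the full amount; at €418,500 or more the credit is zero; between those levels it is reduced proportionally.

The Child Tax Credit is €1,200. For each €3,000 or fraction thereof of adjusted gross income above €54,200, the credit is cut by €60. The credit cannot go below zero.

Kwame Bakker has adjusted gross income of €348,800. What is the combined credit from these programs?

€1,440

Energy Efficiency Rebate: 15% of the €45,200 excess over €303,600 is €6,780 ≥ base, so the credit is €0.
Health Coverage Credit: €348,800 is at or below the €358,500 threshold, so the full €1,440 applies.
Child Tax Credit: income exceeds €54,200 by €294,600 → 99 increments × €60 = €5,940 ≥ base, so the credit is €0.
Total: €0 + €1,440 + €0 = €1,440.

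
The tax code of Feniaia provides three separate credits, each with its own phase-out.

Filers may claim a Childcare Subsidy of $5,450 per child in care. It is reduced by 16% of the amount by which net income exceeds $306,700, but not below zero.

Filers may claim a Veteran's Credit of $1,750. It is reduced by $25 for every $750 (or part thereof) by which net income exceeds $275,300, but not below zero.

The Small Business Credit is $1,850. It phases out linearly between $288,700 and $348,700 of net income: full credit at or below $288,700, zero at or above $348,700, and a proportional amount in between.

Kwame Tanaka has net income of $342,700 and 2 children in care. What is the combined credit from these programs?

$5,325

Childcare Subsidy: base = 2 × $5,450 = $10,900. 16% of the $36,000 excess over $306,700 is $5,760; credit = $10,900 − $5,760 = $5,140.
Veteran's Credit: income exceeds $275,300 by $67,400 → 90 increments × $25 = $2,250 ≥ base, so the credit is $0.
Small Business Credit: $342,700 is $54,000 into a $60,000 phase-out range, leaving 6,000/60,000 of the credit: $1,850 × 6,000/60,000 = $185.
Total: $5,140 + $0 + $185 = $5,325.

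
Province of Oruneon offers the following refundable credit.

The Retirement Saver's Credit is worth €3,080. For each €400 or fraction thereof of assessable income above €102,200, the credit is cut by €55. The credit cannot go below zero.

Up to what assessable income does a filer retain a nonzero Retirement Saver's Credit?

After 55 increments the reduction is 55 × €55 = €3,025, leaving €55; one more increment wipes it out. Increment 55 ends at excess 55 × €400 = €22,000, so the highest qualifying income is €102,200 + €22,000 = €124,200.

€124,200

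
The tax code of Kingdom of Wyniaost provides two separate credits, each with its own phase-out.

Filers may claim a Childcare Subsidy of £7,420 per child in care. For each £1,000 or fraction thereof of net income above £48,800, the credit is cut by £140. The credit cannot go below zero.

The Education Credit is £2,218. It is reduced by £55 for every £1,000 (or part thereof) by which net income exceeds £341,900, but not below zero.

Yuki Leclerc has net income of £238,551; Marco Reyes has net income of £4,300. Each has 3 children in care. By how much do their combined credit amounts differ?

Yuki (£238,551): Childcare Subsidy: base = 3 × £7,420 = £22,260. income exceeds £48,800 by £189,751 → 190 increments × £140 = £26,600 ≥ base, so the credit is £0. Education Credit: £238,551 is at or below the £341,900 threshold, so the full £2,218 applies. total £0 + £2,218 = £2,218
Marco (£4,300): Childcare Subsidy: base = 3 × £7,420 = £22,260. £4,300 is at or below the £48,800 threshold, so the full £22,260 applies. Education Credit: £4,300 is at or below the £341,900 threshold, so the full £2,218 applies. total £22,260 + £2,218 = £24,478
Difference: |£2,218 − £24,478| = £22,260.

£22,260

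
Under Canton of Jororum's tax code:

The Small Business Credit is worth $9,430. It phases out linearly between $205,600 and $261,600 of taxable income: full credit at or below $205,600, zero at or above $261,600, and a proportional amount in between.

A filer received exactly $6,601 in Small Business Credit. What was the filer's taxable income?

$222,400

$6,601 is 6,601/9,430 of the full $9,430, so 2,829/9,430 of the $56,000 range has been used: income = $205,600 + $56,000 × 2,829/9,430 = $222,400.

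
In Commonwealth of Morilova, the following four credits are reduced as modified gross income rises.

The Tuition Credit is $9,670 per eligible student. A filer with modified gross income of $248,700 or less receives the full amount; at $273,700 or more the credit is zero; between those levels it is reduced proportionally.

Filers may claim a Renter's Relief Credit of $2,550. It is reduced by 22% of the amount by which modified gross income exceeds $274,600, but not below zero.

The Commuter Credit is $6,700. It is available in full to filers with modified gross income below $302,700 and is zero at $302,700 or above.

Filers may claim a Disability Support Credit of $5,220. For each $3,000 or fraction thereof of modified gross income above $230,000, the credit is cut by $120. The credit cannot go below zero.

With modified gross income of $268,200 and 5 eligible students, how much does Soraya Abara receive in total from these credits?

Tuition Credit: base = 5 × $9,670 = $48,350. $268,200 is $19,500 into a $25,000 phase-out range, leaving 5,500/25,000 of the credit: $48,350 × 5,500/25,000 = $10,637.
Renter's Relief Credit: $268,200 is at or below the $274,600 threshold, so the full $2,550 applies.
Commuter Credit: $268,200 is below the $302,700 cutoff, so the full $6,700 applies.
Disability Support Credit: income exceeds $230,000 by $38,200, which is 13 full-or-partial $3,000 increments; reduction = 13 × $120 = $1,560, leaving $3,660.
Total: $10,637 + $2,550 + $6,700 + $3,660 = $23,547.

$23,547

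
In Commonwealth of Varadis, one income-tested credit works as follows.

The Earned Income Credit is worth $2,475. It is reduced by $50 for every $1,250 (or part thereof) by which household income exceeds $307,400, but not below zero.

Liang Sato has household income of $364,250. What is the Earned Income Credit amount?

Earned Income Credit: income exceeds $307,400 by $56,850, which is 46 full-or-partial $1,250 increments; reduction = 46 × $50 = $2,300, leaving $175.

$175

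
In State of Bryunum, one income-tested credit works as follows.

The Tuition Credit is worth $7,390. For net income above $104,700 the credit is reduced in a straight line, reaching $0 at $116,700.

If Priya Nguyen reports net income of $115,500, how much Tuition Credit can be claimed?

$739

Tuition Credit: $115,500 is $10,800 into a $12,000 phase-out range, leaving 1,200/12,000 of the credit: $7,390 × 1,200/12,000 = $739.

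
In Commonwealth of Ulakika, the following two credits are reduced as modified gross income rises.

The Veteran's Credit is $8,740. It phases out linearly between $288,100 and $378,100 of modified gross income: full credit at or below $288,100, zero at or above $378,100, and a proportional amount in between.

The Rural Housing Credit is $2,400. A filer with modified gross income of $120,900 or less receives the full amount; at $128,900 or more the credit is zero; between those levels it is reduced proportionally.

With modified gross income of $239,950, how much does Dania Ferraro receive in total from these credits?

$8,740

Veteran's Credit: $239,950 is at or below the $288,100 threshold, so the full $8,740 applies.
Rural Housing Credit: $239,950 is at or above $128,900, so the credit is $0.
Total: $8,740 + $0 = $8,740.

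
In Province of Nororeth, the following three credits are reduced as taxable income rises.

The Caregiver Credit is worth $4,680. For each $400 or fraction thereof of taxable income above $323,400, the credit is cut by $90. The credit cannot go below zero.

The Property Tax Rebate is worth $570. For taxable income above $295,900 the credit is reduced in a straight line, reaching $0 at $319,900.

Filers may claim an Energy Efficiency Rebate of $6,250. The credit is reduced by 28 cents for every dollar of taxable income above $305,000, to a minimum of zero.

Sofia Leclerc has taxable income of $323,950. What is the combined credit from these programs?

$5,444

Caregiver Credit: income exceeds $323,400 by $550, which is 2 full-or-partial $400 increments; reduction = 2 × $90 = $180, leaving $4,500.
Property Tax Rebate: $323,950 is at or above $319,900, so the credit is $0.
Energy Efficiency Rebate: 28% of the $18,950 excess over $305,000 is $5,306; credit = $6,250 − $5,306 = $944.
Total: $4,500 + $0 + $944 = $5,444.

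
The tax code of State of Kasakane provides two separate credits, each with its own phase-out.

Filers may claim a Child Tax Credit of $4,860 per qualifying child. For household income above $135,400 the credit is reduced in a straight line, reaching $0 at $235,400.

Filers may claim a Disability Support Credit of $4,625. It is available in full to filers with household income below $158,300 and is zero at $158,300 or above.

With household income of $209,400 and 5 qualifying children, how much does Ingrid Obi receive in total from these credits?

$6,318

Child Tax Credit: base = 5 × $4,860 = $24,300. $209,400 is $74,000 into a $100,000 phase-out range, leaving 26,000/100,000 of the credit: $24,300 × 26,000/100,000 = $6,318.
Disability Support Credit: $209,400 meets or exceeds the $158,300 cutoff, so the credit is $0.
Total: $6,318 + $0 = $6,318.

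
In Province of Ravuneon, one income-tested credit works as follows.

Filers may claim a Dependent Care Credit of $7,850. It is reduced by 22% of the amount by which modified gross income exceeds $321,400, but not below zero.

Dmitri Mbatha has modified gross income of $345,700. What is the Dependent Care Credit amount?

$2,504

Dependent Care Credit: 22% of the $24,300 excess over $321,400 is $5,346; credit = $7,850 − $5,346 = $2,504.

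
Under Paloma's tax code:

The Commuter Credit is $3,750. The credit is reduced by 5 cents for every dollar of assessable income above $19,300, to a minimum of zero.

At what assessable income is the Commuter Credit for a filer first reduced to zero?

$94,300

The credit falls by 5% of each dollar above $19,300, so it reaches zero when the excess is $3,750 / 5% = $75,000: income = $19,300 + $75,000 = $94,300.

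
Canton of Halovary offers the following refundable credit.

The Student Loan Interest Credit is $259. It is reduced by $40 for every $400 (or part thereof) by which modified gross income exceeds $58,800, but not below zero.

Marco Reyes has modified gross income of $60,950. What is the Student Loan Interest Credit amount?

$19

Student Loan Interest Credit: income exceeds $58,800 by $2,150, which is 6 full-or-partial $400 increments; reduction = 6 × $40 = $240, leaving $19.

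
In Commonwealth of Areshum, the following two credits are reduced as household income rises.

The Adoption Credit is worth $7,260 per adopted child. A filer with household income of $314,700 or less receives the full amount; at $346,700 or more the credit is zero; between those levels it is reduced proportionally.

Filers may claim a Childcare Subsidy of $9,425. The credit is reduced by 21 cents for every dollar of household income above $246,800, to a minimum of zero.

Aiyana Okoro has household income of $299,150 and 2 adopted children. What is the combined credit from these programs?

Adoption Credit: base = 2 × $7,260 = $14,520. $299,150 is at or below the $314,700 threshold, so the full $14,520 applies.
Childcare Subsidy: 21% of the $52,350 excess over $246,800 is $10,993.50 ≥ base, so the credit is $0.
Total: $14,520 + $0 = $14,520.

$14,520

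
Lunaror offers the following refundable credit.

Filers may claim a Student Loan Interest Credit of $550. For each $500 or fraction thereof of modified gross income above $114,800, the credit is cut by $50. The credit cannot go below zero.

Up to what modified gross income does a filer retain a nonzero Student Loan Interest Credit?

After 10 increments the reduction is 10 × $50 = $500, leaving $50; one more increment wipes it out. Increment 10 ends at excess 10 × $500 = $5,000, so the highest qualifying income is $114,800 + $5,000 = $119,800.

$119,800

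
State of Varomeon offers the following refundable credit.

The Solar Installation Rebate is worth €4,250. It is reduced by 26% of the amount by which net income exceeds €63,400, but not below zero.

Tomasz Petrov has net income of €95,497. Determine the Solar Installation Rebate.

€0

Solar Installation Rebate: 26% of the €32,097 excess over €63,400 is €8,345.22 ≥ base, so the credit is €0.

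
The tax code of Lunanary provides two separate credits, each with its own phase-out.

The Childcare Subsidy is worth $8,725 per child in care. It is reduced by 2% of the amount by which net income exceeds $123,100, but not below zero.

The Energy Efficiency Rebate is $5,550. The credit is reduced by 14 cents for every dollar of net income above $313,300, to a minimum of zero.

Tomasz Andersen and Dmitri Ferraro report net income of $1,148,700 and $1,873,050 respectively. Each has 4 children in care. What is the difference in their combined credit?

Tomasz ($1,148,700): Childcare Subsidy: base = 4 × $8,725 = $34,900. 2% of the $1,025,600 excess over $123,100 is $20,512; credit = $34,900 − $20,512 = $14,388. Energy Efficiency Rebate: 14% of the $835,400 excess over $313,300 is $116,956 ≥ base, so the credit is $0. total $14,388 + $0 = $14,388
Dmitri ($1,873,050): Childcare Subsidy: base = 4 × $8,725 = $34,900. 2% of the $1,749,950 excess over $123,100 is $34,999 ≥ base, so the credit is $0. Energy Efficiency Rebate: 14% of the $1,559,750 excess over $313,300 is $218,365 ≥ base, so the credit is $0. total $0 + $0 = $0
Difference: |$14,388 − $0| = $14,388.

$14,388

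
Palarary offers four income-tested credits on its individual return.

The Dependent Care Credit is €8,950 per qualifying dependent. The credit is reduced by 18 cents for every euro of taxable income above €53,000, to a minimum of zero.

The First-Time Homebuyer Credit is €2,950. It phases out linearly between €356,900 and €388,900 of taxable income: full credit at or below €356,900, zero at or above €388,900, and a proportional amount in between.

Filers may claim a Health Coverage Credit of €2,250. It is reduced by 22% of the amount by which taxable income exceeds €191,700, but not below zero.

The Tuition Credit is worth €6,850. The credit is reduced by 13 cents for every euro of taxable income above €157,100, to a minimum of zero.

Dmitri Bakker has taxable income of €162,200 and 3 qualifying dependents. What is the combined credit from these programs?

Dependent Care Credit: base = 3 × €8,950 = €26,850. 18% of the €109,200 excess over €53,000 is €19,656; credit = €26,850 − €19,656 = €7,194.
First-Time Homebuyer Credit: €162,200 is at or below the €356,900 threshold, so the full €2,950 applies.
Health Coverage Credit: €162,200 is at or below the €191,700 threshold, so the full €2,250 applies.
Tuition Credit: 13% of the €5,100 excess over €157,100 is €663; credit = €6,850 − €663 = €6,187.
Total: €7,194 + €2,950 + €2,250 + €6,187 = €18,581.

€18,581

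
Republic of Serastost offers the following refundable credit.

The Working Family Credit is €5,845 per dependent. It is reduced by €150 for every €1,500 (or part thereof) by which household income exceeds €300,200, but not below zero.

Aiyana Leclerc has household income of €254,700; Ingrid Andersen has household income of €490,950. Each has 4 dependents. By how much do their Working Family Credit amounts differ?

€19,200

Aiyana (€254,700): Working Family Credit: base = 4 × €5,845 = €23,380. €254,700 is at or below the €300,200 threshold, so the full €23,380 applies.
Ingrid (€490,950): Working Family Credit: base = 4 × €5,845 = €23,380. income exceeds €300,200 by €190,750, which is 128 full-or-partial €1,500 increments; reduction = 128 × €150 = €19,200, leaving €4,180.
Difference: |€23,380 − €4,180| = €19,200.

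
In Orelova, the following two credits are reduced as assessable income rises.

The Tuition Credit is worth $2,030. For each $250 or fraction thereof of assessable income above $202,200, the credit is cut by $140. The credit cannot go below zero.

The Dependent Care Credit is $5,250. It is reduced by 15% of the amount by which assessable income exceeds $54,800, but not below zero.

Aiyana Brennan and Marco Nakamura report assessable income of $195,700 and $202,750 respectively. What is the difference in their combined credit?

Aiyana ($195,700): Tuition Credit: $195,700 is at or below the $202,200 threshold, so the full $2,030 applies. Dependent Care Credit: 15% of the $140,900 excess over $54,800 is $21,135 ≥ base, so the credit is $0. total $2,030 + $0 = $2,030
Marco ($202,750): Tuition Credit: income exceeds $202,200 by $550, which is 3 full-or-partial $250 increments; reduction = 3 × $140 = $420, leaving $1,610. Dependent Care Credit: 15% of the $147,950 excess over $54,800 is $22,192.50 ≥ base, so the credit is $0. total $1,610 + $0 = $1,610
Difference: |$2,030 − $1,610| = $420.

$420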